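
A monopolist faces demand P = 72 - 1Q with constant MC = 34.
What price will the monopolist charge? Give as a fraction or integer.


MR = 72 - 2Q
Set MR = MC: 72 - 2Q = 34
Q* = 19
Substitute into demand:
P* = 72 - 1*19 = 53

53


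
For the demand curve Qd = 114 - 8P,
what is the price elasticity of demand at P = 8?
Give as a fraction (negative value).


dQ/dP = -8
At P = 8: Q = 114 - 8*8 = 50
E = (dQ/dP)(P/Q) = (-8)(8/50) = -32/25

-32/25


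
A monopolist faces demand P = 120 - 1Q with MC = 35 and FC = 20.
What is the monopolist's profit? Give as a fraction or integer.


MR = MC: 120 - 2Q = 35
Q* = 85/2
P* = 120 - 1*85/2 = 155/2
Profit = (P* - MC)*Q* - FC
= (155/2 - 35)*85/2 - 20
= 85/2*85/2 - 20
= 7225/4 - 20 = 7145/4

7145/4


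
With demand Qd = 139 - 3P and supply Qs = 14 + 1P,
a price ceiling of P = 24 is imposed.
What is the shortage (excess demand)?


At P = 24:
Qd = 139 - 3*24 = 67
Qs = 14 + 1*24 = 38
Shortage = Qd - Qs = 67 - 38 = 29

29


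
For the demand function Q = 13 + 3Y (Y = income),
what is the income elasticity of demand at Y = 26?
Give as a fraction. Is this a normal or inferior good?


dQ/dY = 3
At Y = 26: Q = 13 + 3*26 = 91
Ey = (dQ/dY)(Y/Q) = 3 * 26 / 91 = 6/7
Since Ey > 0, this is a normal good.

6/7 (normal good)


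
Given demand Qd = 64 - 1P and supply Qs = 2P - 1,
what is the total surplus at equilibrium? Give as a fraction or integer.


Find equilibrium: 64 - 1P = 2P - 1
64 + 1 = 3P
P* = 65/3 = 65/3
Q* = 2*65/3 - 1 = 127/3
Inverse demand: P = 64 - Q/1, so P_max = 64
Inverse supply: P = 1/2 + Q/2, so P_min = 1/2
CS = (1/2) * 127/3 * (64 - 65/3) = 16129/18
PS = (1/2) * 127/3 * (65/3 - 1/2) = 16129/36
TS = CS + PS = 16129/18 + 16129/36 = 16129/12

16129/12


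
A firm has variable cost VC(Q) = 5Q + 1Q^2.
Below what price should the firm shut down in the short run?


AVC(Q) = VC(Q)/Q = 5 + 1Q
AVC is increasing in Q, so minimum AVC is at Q -> 0+.
Min AVC = 5
The firm should shut down if P < 5.

5


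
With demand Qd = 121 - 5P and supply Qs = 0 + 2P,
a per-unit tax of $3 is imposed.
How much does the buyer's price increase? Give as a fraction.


With a per-unit tax, the buyer's price increase depends on relative slopes.
Supply slope: d = 2, Demand slope: b = 5
Buyer's price increase = d * tax / (b + d)
= 2 * 3 / (5 + 2)
= 6 / 7 = 6/7

6/7


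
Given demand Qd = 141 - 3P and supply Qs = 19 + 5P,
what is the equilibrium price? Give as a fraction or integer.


At equilibrium, Qd = Qs.
141 - 3P = 19 + 5P
141 - 19 = 3P + 5P
122 = 8P
P* = 122/8 = 61/4

61/4


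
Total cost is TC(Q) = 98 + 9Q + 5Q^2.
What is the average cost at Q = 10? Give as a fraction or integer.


TC(10) = 98 + 9*10 + 5*10^2
TC(10) = 98 + 90 + 500 = 688
AC = TC/Q = 688/10 = 344/5

344/5


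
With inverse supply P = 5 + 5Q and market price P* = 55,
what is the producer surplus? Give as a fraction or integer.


Minimum supply price (at Q=0): P_min = 5
Quantity supplied at P* = 55:
Q* = (55 - 5)/5 = 10
PS = (1/2) * Q* * (P* - P_min)
PS = (1/2) * 10 * (55 - 5)
PS = (1/2) * 10 * 50 = 250

250


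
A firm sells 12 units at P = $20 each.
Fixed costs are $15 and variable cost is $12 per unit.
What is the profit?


Total Revenue = P * Q = 20 * 12 = $240
Total Cost = FC + VC*Q = 15 + 12*12 = $159
Profit = TR - TC = 240 - 159 = $81

$81


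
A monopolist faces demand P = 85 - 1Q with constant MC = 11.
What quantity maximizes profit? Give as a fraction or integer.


TR = P*Q = (85 - 1Q)Q = 85Q - 1Q^2
MR = dTR/dQ = 85 - 2Q
Set MR = MC:
85 - 2Q = 11
74 = 2Q
Q* = 74/2 = 37

37


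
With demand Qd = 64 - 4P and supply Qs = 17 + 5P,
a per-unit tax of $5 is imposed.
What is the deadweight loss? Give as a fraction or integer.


Pre-tax equilibrium quantity: Q* = 388/9
Post-tax equilibrium quantity: Q_tax = 32
Reduction in quantity: Q* - Q_tax = 100/9
DWL = (1/2) * tax * (Q* - Q_tax)
DWL = (1/2) * 5 * 100/9 = 250/9

250/9


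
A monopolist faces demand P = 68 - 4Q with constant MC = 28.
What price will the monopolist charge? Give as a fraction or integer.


MR = 68 - 8Q
Set MR = MC: 68 - 8Q = 28
Q* = 5
Substitute into demand:
P* = 68 - 4*5 = 48

48


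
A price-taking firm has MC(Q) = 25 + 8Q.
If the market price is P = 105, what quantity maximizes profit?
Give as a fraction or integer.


In perfect competition, profit is maximized where P = MC.
105 = 25 + 8Q
80 = 8Q
Q* = 80/8 = 10

10


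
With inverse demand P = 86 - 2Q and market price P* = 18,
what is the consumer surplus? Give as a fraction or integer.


Maximum willingness to pay (at Q=0): P_max = 86
Quantity demanded at P* = 18:
Q* = (86 - 18)/2 = 34
CS = (1/2) * Q* * (P_max - P*)
CS = (1/2) * 34 * (86 - 18)
CS = (1/2) * 34 * 68 = 1156

1156


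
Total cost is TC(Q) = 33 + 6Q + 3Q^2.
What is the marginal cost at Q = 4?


MC = dTC/dQ = 6 + 2*3*Q
At Q = 4:
MC = 6 + 6*4
MC = 6 + 24 = 30

30


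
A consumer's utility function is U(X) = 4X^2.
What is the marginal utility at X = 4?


MU = dU/dX = 4*2*X^(2-1)
MU = 8*X^1
At X = 4:
MU = 8 * 4^1
MU = 8 * 4 = 32

32


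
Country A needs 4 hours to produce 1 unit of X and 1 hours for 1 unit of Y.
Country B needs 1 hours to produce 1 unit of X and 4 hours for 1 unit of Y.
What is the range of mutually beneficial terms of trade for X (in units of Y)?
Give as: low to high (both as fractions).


Opportunity cost of X for Country A = hours_X / hours_Y = 4/1 = 4 units of Y
Opportunity cost of X for Country B = hours_X / hours_Y = 1/4 = 1/4 units of Y
Terms of trade must be between the two opportunity costs.
Range: 1/4 to 4

1/4 to 4


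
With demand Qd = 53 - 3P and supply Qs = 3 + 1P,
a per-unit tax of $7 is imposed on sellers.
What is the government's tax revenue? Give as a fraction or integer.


With tax on sellers, new supply: Qs' = 3 + 1(P - 7)
= 1P - 4
New equilibrium quantity:
Q_new = 41/4
Tax revenue = tax * Q_new = 7 * 41/4 = 287/4

287/4


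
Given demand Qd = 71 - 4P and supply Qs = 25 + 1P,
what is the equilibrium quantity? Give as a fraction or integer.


First find equilibrium price:
71 - 4P = 25 + 1P
P* = 46/5 = 46/5
Then substitute into demand:
Q* = 71 - 4 * 46/5 = 171/5

171/5


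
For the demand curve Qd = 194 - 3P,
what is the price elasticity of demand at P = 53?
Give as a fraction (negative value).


dQ/dP = -3
At P = 53: Q = 194 - 3*53 = 35
E = (dQ/dP)(P/Q) = (-3)(53/35) = -159/35

-159/35


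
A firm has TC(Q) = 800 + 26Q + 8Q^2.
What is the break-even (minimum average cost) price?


AC(Q) = 800/Q + 26 + 8Q
To minimize: dAC/dQ = -800/Q^2 + 8 = 0
Q^2 = 800/8 = 100
Q* = 10
Min AC = 800/10 + 26 + 8*10
Min AC = 80 + 26 + 80 = 186

186


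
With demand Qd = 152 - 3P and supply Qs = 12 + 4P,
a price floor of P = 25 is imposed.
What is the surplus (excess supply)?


At P = 25:
Qd = 152 - 3*25 = 77
Qs = 12 + 4*25 = 112
Surplus = Qs - Qd = 112 - 77 = 35

35


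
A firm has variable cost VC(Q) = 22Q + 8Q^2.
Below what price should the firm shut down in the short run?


AVC(Q) = VC(Q)/Q = 22 + 8Q
AVC is increasing in Q, so minimum AVC is at Q -> 0+.
Min AVC = 22
The firm should shut down if P < 22.

22


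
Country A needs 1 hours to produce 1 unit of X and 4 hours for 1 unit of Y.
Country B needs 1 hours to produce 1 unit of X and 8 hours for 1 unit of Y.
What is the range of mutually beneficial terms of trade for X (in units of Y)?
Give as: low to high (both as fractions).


Opportunity cost of X for Country A = hours_X / hours_Y = 1/4 = 1/4 units of Y
Opportunity cost of X for Country B = hours_X / hours_Y = 1/8 = 1/8 units of Y
Terms of trade must be between the two opportunity costs.
Range: 1/8 to 1/4

1/8 to 1/4


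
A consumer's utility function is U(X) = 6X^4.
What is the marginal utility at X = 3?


MU = dU/dX = 6*4*X^(4-1)
MU = 24*X^3
At X = 3:
MU = 24 * 3^3
MU = 24 * 27 = 648

648


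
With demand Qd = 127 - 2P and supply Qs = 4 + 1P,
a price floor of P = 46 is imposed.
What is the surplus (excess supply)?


At P = 46:
Qd = 127 - 2*46 = 35
Qs = 4 + 1*46 = 50
Surplus = Qs - Qd = 50 - 35 = 15

15


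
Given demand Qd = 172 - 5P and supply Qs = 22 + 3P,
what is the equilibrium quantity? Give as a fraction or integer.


First find equilibrium price:
172 - 5P = 22 + 3P
P* = 150/8 = 75/4
Then substitute into demand:
Q* = 172 - 5 * 75/4 = 313/4

313/4


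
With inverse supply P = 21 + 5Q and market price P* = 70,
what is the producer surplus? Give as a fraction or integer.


Minimum supply price (at Q=0): P_min = 21
Quantity supplied at P* = 70:
Q* = (70 - 21)/5 = 49/5
PS = (1/2) * Q* * (P* - P_min)
PS = (1/2) * 49/5 * (70 - 21)
PS = (1/2) * 49/5 * 49 = 2401/10

2401/10


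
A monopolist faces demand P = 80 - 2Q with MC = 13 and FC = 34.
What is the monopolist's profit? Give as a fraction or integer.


MR = MC: 80 - 4Q = 13
Q* = 67/4
P* = 80 - 2*67/4 = 93/2
Profit = (P* - MC)*Q* - FC
= (93/2 - 13)*67/4 - 34
= 67/2*67/4 - 34
= 4489/8 - 34 = 4217/8

4217/8


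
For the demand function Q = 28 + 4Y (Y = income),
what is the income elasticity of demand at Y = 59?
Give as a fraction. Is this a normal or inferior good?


dQ/dY = 4
At Y = 59: Q = 28 + 4*59 = 264
Ey = (dQ/dY)(Y/Q) = 4 * 59 / 264 = 59/66
Since Ey > 0, this is a normal good.

59/66 (normal good)


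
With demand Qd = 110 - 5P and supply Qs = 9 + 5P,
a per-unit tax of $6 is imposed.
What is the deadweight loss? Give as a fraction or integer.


Pre-tax equilibrium quantity: Q* = 119/2
Post-tax equilibrium quantity: Q_tax = 89/2
Reduction in quantity: Q* - Q_tax = 15
DWL = (1/2) * tax * (Q* - Q_tax)
DWL = (1/2) * 6 * 15 = 45

45


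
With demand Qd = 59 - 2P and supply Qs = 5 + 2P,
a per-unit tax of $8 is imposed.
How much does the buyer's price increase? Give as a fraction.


With a per-unit tax, the buyer's price increase depends on relative slopes.
Supply slope: d = 2, Demand slope: b = 2
Buyer's price increase = d * tax / (b + d)
= 2 * 8 / (2 + 2)
= 16 / 4 = 4

4


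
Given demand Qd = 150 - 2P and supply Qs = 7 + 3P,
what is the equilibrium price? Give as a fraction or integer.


At equilibrium, Qd = Qs.
150 - 2P = 7 + 3P
150 - 7 = 2P + 3P
143 = 5P
P* = 143/5 = 143/5

143/5


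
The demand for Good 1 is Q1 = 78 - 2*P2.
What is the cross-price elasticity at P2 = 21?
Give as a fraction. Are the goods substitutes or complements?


dQ1/dP2 = -2
At P2 = 21: Q1 = 78 - 2*21 = 36
Exy = (dQ1/dP2)(P2/Q1) = -2 * 21 / 36 = -7/6
Since Exy < 0, the goods are complements.

-7/6 (complements)


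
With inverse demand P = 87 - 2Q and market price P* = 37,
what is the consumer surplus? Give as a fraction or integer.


Maximum willingness to pay (at Q=0): P_max = 87
Quantity demanded at P* = 37:
Q* = (87 - 37)/2 = 25
CS = (1/2) * Q* * (P_max - P*)
CS = (1/2) * 25 * (87 - 37)
CS = (1/2) * 25 * 50 = 625

625


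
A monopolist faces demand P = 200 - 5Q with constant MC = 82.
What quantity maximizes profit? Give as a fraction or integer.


TR = P*Q = (200 - 5Q)Q = 200Q - 5Q^2
MR = dTR/dQ = 200 - 10Q
Set MR = MC:
200 - 10Q = 82
118 = 10Q
Q* = 118/10 = 59/5

59/5


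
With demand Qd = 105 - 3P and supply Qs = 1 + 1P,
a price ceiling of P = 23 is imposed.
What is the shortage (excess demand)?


At P = 23:
Qd = 105 - 3*23 = 36
Qs = 1 + 1*23 = 24
Shortage = Qd - Qs = 36 - 24 = 12

12


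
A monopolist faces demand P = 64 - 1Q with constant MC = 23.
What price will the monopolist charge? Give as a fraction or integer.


MR = 64 - 2Q
Set MR = MC: 64 - 2Q = 23
Q* = 41/2
Substitute into demand:
P* = 64 - 1*41/2 = 87/2

87/2


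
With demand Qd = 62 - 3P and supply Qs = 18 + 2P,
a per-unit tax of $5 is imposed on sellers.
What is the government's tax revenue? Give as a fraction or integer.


With tax on sellers, new supply: Qs' = 18 + 2(P - 5)
= 8 + 2P
New equilibrium quantity:
Q_new = 148/5
Tax revenue = tax * Q_new = 5 * 148/5 = 148

148


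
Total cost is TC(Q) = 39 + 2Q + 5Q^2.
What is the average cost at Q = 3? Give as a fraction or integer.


TC(3) = 39 + 2*3 + 5*3^2
TC(3) = 39 + 6 + 45 = 90
AC = TC/Q = 90/3 = 30

30


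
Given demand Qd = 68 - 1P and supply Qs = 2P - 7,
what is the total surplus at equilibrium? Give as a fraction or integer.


Find equilibrium: 68 - 1P = 2P - 7
68 + 7 = 3P
P* = 75/3 = 25
Q* = 2*25 - 7 = 43
Inverse demand: P = 68 - Q/1, so P_max = 68
Inverse supply: P = 7/2 + Q/2, so P_min = 7/2
CS = (1/2) * 43 * (68 - 25) = 1849/2
PS = (1/2) * 43 * (25 - 7/2) = 1849/4
TS = CS + PS = 1849/2 + 1849/4 = 5547/4

5547/4


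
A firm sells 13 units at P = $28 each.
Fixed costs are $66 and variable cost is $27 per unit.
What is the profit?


Total Revenue = P * Q = 28 * 13 = $364
Total Cost = FC + VC*Q = 66 + 27*13 = $417
Profit = TR - TC = 364 - 417 = $-53

$-53


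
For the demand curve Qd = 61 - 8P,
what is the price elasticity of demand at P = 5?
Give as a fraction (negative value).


dQ/dP = -8
At P = 5: Q = 61 - 8*5 = 21
E = (dQ/dP)(P/Q) = (-8)(5/21) = -40/21

-40/21


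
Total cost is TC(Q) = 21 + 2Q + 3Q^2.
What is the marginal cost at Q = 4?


MC = dTC/dQ = 2 + 2*3*Q
At Q = 4:
MC = 2 + 6*4
MC = 2 + 24 = 26

26


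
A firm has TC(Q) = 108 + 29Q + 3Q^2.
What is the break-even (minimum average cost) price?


AC(Q) = 108/Q + 29 + 3Q
To minimize: dAC/dQ = -108/Q^2 + 3 = 0
Q^2 = 108/3 = 36
Q* = 6
Min AC = 108/6 + 29 + 3*6
Min AC = 18 + 29 + 18 = 65

65


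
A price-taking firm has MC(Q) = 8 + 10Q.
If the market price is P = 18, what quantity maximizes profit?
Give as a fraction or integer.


In perfect competition, profit is maximized where P = MC.
18 = 8 + 10Q
10 = 10Q
Q* = 10/10 = 1

1


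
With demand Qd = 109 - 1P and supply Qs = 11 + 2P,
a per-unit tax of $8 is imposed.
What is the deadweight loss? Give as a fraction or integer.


Pre-tax equilibrium quantity: Q* = 229/3
Post-tax equilibrium quantity: Q_tax = 71
Reduction in quantity: Q* - Q_tax = 16/3
DWL = (1/2) * tax * (Q* - Q_tax)
DWL = (1/2) * 8 * 16/3 = 64/3

64/3


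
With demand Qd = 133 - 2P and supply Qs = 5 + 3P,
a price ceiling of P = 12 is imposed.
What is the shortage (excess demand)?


At P = 12:
Qd = 133 - 2*12 = 109
Qs = 5 + 3*12 = 41
Shortage = Qd - Qs = 109 - 41 = 68

68


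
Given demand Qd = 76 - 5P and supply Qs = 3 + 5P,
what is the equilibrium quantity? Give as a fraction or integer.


First find equilibrium price:
76 - 5P = 3 + 5P
P* = 73/10 = 73/10
Then substitute into demand:
Q* = 76 - 5 * 73/10 = 79/2

79/2


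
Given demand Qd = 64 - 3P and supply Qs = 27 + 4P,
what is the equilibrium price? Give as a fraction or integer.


At equilibrium, Qd = Qs.
64 - 3P = 27 + 4P
64 - 27 = 3P + 4P
37 = 7P
P* = 37/7 = 37/7

37/7


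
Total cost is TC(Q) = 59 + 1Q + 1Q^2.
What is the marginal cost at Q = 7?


MC = dTC/dQ = 1 + 2*1*Q
At Q = 7:
MC = 1 + 2*7
MC = 1 + 14 = 15

15


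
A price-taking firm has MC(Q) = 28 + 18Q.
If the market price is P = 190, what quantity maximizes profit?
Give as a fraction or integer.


In perfect competition, profit is maximized where P = MC.
190 = 28 + 18Q
162 = 18Q
Q* = 162/18 = 9

9


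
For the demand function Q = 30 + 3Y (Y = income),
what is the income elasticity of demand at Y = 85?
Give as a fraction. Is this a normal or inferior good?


dQ/dY = 3
At Y = 85: Q = 30 + 3*85 = 285
Ey = (dQ/dY)(Y/Q) = 3 * 85 / 285 = 17/19
Since Ey > 0, this is a normal good.

17/19 (normal good)


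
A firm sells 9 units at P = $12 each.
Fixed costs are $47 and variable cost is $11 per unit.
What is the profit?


Total Revenue = P * Q = 12 * 9 = $108
Total Cost = FC + VC*Q = 47 + 11*9 = $146
Profit = TR - TC = 108 - 146 = $-38

$-38


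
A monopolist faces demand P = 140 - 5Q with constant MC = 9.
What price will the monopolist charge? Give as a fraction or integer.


MR = 140 - 10Q
Set MR = MC: 140 - 10Q = 9
Q* = 131/10
Substitute into demand:
P* = 140 - 5*131/10 = 149/2

149/2


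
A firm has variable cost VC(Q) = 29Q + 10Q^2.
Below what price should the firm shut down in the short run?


AVC(Q) = VC(Q)/Q = 29 + 10Q
AVC is increasing in Q, so minimum AVC is at Q -> 0+.
Min AVC = 29
The firm should shut down if P < 29.

29


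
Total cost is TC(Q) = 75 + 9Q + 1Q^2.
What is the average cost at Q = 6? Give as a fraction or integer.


TC(6) = 75 + 9*6 + 1*6^2
TC(6) = 75 + 54 + 36 = 165
AC = TC/Q = 165/6 = 55/2

55/2


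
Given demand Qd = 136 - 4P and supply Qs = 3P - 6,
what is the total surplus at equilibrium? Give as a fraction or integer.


Find equilibrium: 136 - 4P = 3P - 6
136 + 6 = 7P
P* = 142/7 = 142/7
Q* = 3*142/7 - 6 = 384/7
Inverse demand: P = 34 - Q/4, so P_max = 34
Inverse supply: P = 2 + Q/3, so P_min = 2
CS = (1/2) * 384/7 * (34 - 142/7) = 18432/49
PS = (1/2) * 384/7 * (142/7 - 2) = 24576/49
TS = CS + PS = 18432/49 + 24576/49 = 6144/7

6144/7


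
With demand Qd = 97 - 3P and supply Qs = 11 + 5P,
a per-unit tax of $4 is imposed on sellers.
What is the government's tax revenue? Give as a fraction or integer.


With tax on sellers, new supply: Qs' = 11 + 5(P - 4)
= 5P - 9
New equilibrium quantity:
Q_new = 229/4
Tax revenue = tax * Q_new = 4 * 229/4 = 229

229


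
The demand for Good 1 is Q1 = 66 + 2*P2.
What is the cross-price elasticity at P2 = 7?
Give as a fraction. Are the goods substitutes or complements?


dQ1/dP2 = 2
At P2 = 7: Q1 = 66 + 2*7 = 80
Exy = (dQ1/dP2)(P2/Q1) = 2 * 7 / 80 = 7/40
Since Exy > 0, the goods are substitutes.

7/40 (substitutes)


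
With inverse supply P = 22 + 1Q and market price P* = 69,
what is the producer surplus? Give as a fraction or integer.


Minimum supply price (at Q=0): P_min = 22
Quantity supplied at P* = 69:
Q* = (69 - 22)/1 = 47
PS = (1/2) * Q* * (P* - P_min)
PS = (1/2) * 47 * (69 - 22)
PS = (1/2) * 47 * 47 = 2209/2

2209/2


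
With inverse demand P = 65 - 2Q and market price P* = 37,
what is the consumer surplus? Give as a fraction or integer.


Maximum willingness to pay (at Q=0): P_max = 65
Quantity demanded at P* = 37:
Q* = (65 - 37)/2 = 14
CS = (1/2) * Q* * (P_max - P*)
CS = (1/2) * 14 * (65 - 37)
CS = (1/2) * 14 * 28 = 196

196


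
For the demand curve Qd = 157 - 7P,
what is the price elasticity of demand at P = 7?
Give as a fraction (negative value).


dQ/dP = -7
At P = 7: Q = 157 - 7*7 = 108
E = (dQ/dP)(P/Q) = (-7)(7/108) = -49/108

-49/108


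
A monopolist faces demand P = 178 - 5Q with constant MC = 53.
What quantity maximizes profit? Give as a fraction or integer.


TR = P*Q = (178 - 5Q)Q = 178Q - 5Q^2
MR = dTR/dQ = 178 - 10Q
Set MR = MC:
178 - 10Q = 53
125 = 10Q
Q* = 125/10 = 25/2

25/2


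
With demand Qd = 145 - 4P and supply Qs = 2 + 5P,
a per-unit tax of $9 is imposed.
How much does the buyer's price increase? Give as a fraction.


With a per-unit tax, the buyer's price increase depends on relative slopes.
Supply slope: d = 5, Demand slope: b = 4
Buyer's price increase = d * tax / (b + d)
= 5 * 9 / (4 + 5)
= 45 / 9 = 5

5


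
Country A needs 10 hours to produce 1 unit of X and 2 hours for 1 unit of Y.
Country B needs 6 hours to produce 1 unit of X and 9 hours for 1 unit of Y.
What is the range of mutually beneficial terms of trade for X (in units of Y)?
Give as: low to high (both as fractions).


Opportunity cost of X for Country A = hours_X / hours_Y = 10/2 = 5 units of Y
Opportunity cost of X for Country B = hours_X / hours_Y = 6/9 = 2/3 units of Y
Terms of trade must be between the two opportunity costs.
Range: 2/3 to 5

2/3 to 5


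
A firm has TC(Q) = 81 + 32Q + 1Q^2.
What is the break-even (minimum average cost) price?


AC(Q) = 81/Q + 32 + 1Q
To minimize: dAC/dQ = -81/Q^2 + 1 = 0
Q^2 = 81/1 = 81
Q* = 9
Min AC = 81/9 + 32 + 1*9
Min AC = 9 + 32 + 9 = 50

50


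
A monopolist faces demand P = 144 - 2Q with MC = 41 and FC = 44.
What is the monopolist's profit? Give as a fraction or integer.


MR = MC: 144 - 4Q = 41
Q* = 103/4
P* = 144 - 2*103/4 = 185/2
Profit = (P* - MC)*Q* - FC
= (185/2 - 41)*103/4 - 44
= 103/2*103/4 - 44
= 10609/8 - 44 = 10257/8

10257/8


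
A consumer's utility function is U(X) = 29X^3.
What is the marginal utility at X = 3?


MU = dU/dX = 29*3*X^(3-1)
MU = 87*X^2
At X = 3:
MU = 87 * 3^2
MU = 87 * 9 = 783

783


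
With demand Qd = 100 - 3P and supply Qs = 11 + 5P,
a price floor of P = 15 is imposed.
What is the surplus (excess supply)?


At P = 15:
Qd = 100 - 3*15 = 55
Qs = 11 + 5*15 = 86
Surplus = Qs - Qd = 86 - 55 = 31

31


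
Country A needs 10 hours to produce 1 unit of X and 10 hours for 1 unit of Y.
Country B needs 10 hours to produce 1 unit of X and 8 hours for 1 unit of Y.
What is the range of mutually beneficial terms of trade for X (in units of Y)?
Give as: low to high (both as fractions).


Opportunity cost of X for Country A = hours_X / hours_Y = 10/10 = 1 units of Y
Opportunity cost of X for Country B = hours_X / hours_Y = 10/8 = 5/4 units of Y
Terms of trade must be between the two opportunity costs.
Range: 1 to 5/4

1 to 5/4


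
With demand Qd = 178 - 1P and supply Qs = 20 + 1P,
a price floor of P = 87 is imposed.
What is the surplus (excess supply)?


At P = 87:
Qd = 178 - 1*87 = 91
Qs = 20 + 1*87 = 107
Surplus = Qs - Qd = 107 - 91 = 16

16


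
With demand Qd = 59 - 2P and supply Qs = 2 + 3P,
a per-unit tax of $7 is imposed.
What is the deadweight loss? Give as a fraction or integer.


Pre-tax equilibrium quantity: Q* = 181/5
Post-tax equilibrium quantity: Q_tax = 139/5
Reduction in quantity: Q* - Q_tax = 42/5
DWL = (1/2) * tax * (Q* - Q_tax)
DWL = (1/2) * 7 * 42/5 = 147/5

147/5


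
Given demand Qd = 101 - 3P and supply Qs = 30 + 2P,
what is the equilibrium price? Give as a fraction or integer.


At equilibrium, Qd = Qs.
101 - 3P = 30 + 2P
101 - 30 = 3P + 2P
71 = 5P
P* = 71/5 = 71/5

71/5


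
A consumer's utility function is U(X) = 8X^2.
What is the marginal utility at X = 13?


MU = dU/dX = 8*2*X^(2-1)
MU = 16*X^1
At X = 13:
MU = 16 * 13^1
MU = 16 * 13 = 208

208


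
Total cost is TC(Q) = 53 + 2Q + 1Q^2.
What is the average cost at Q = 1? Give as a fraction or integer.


TC(1) = 53 + 2*1 + 1*1^2
TC(1) = 53 + 2 + 1 = 56
AC = TC/Q = 56/1 = 56

56


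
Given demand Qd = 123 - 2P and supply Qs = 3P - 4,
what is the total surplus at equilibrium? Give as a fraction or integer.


Find equilibrium: 123 - 2P = 3P - 4
123 + 4 = 5P
P* = 127/5 = 127/5
Q* = 3*127/5 - 4 = 361/5
Inverse demand: P = 123/2 - Q/2, so P_max = 123/2
Inverse supply: P = 4/3 + Q/3, so P_min = 4/3
CS = (1/2) * 361/5 * (123/2 - 127/5) = 130321/100
PS = (1/2) * 361/5 * (127/5 - 4/3) = 130321/150
TS = CS + PS = 130321/100 + 130321/150 = 130321/60

130321/60


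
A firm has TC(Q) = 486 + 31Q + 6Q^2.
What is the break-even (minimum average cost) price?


AC(Q) = 486/Q + 31 + 6Q
To minimize: dAC/dQ = -486/Q^2 + 6 = 0
Q^2 = 486/6 = 81
Q* = 9
Min AC = 486/9 + 31 + 6*9
Min AC = 54 + 31 + 54 = 139

139


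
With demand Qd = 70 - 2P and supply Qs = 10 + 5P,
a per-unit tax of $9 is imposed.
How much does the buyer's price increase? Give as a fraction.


With a per-unit tax, the buyer's price increase depends on relative slopes.
Supply slope: d = 5, Demand slope: b = 2
Buyer's price increase = d * tax / (b + d)
= 5 * 9 / (2 + 5)
= 45 / 7 = 45/7

45/7


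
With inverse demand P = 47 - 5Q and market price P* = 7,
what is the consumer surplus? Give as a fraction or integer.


Maximum willingness to pay (at Q=0): P_max = 47
Quantity demanded at P* = 7:
Q* = (47 - 7)/5 = 8
CS = (1/2) * Q* * (P_max - P*)
CS = (1/2) * 8 * (47 - 7)
CS = (1/2) * 8 * 40 = 160

160


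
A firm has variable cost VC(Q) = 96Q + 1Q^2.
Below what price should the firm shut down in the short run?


AVC(Q) = VC(Q)/Q = 96 + 1Q
AVC is increasing in Q, so minimum AVC is at Q -> 0+.
Min AVC = 96
The firm should shut down if P < 96.

96


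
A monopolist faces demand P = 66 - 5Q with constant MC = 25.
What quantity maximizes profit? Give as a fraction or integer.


TR = P*Q = (66 - 5Q)Q = 66Q - 5Q^2
MR = dTR/dQ = 66 - 10Q
Set MR = MC:
66 - 10Q = 25
41 = 10Q
Q* = 41/10 = 41/10

41/10


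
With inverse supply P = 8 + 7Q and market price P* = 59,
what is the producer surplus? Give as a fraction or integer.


Minimum supply price (at Q=0): P_min = 8
Quantity supplied at P* = 59:
Q* = (59 - 8)/7 = 51/7
PS = (1/2) * Q* * (P* - P_min)
PS = (1/2) * 51/7 * (59 - 8)
PS = (1/2) * 51/7 * 51 = 2601/14

2601/14


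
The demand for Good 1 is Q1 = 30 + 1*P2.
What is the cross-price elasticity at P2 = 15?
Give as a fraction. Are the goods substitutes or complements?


dQ1/dP2 = 1
At P2 = 15: Q1 = 30 + 1*15 = 45
Exy = (dQ1/dP2)(P2/Q1) = 1 * 15 / 45 = 1/3
Since Exy > 0, the goods are substitutes.

1/3 (substitutes)


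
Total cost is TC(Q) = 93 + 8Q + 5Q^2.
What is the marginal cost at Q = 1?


MC = dTC/dQ = 8 + 2*5*Q
At Q = 1:
MC = 8 + 10*1
MC = 8 + 10 = 18

18


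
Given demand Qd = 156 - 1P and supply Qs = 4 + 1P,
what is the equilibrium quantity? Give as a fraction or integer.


First find equilibrium price:
156 - 1P = 4 + 1P
P* = 152/2 = 76
Then substitute into demand:
Q* = 156 - 1 * 76 = 80

80


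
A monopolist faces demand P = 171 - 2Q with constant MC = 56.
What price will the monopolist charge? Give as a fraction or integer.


MR = 171 - 4Q
Set MR = MC: 171 - 4Q = 56
Q* = 115/4
Substitute into demand:
P* = 171 - 2*115/4 = 227/2

227/2


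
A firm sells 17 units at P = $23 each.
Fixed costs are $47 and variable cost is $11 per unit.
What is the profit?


Total Revenue = P * Q = 23 * 17 = $391
Total Cost = FC + VC*Q = 47 + 11*17 = $234
Profit = TR - TC = 391 - 234 = $157

$157


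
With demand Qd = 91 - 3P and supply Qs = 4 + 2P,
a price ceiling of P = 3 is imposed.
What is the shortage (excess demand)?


At P = 3:
Qd = 91 - 3*3 = 82
Qs = 4 + 2*3 = 10
Shortage = Qd - Qs = 82 - 10 = 72

72


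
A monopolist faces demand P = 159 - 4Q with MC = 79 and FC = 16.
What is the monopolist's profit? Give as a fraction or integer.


MR = MC: 159 - 8Q = 79
Q* = 10
P* = 159 - 4*10 = 119
Profit = (P* - MC)*Q* - FC
= (119 - 79)*10 - 16
= 40*10 - 16
= 400 - 16 = 384

384


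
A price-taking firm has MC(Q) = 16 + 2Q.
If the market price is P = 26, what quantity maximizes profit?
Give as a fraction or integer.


In perfect competition, profit is maximized where P = MC.
26 = 16 + 2Q
10 = 2Q
Q* = 10/2 = 5

5


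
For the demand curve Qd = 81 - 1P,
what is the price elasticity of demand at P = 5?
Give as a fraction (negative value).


dQ/dP = -1
At P = 5: Q = 81 - 1*5 = 76
E = (dQ/dP)(P/Q) = (-1)(5/76) = -5/76

-5/76


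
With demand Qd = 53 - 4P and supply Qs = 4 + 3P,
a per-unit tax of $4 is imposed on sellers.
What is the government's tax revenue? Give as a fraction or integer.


With tax on sellers, new supply: Qs' = 4 + 3(P - 4)
= 3P - 8
New equilibrium quantity:
Q_new = 127/7
Tax revenue = tax * Q_new = 4 * 127/7 = 508/7

508/7


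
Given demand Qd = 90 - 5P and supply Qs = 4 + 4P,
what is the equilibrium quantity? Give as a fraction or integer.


First find equilibrium price:
90 - 5P = 4 + 4P
P* = 86/9 = 86/9
Then substitute into demand:
Q* = 90 - 5 * 86/9 = 380/9

380/9


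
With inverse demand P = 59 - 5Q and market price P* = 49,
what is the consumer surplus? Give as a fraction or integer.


Maximum willingness to pay (at Q=0): P_max = 59
Quantity demanded at P* = 49:
Q* = (59 - 49)/5 = 2
CS = (1/2) * Q* * (P_max - P*)
CS = (1/2) * 2 * (59 - 49)
CS = (1/2) * 2 * 10 = 10

10


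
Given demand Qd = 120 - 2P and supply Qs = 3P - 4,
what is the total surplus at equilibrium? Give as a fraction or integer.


Find equilibrium: 120 - 2P = 3P - 4
120 + 4 = 5P
P* = 124/5 = 124/5
Q* = 3*124/5 - 4 = 352/5
Inverse demand: P = 60 - Q/2, so P_max = 60
Inverse supply: P = 4/3 + Q/3, so P_min = 4/3
CS = (1/2) * 352/5 * (60 - 124/5) = 30976/25
PS = (1/2) * 352/5 * (124/5 - 4/3) = 61952/75
TS = CS + PS = 30976/25 + 61952/75 = 30976/15

30976/15


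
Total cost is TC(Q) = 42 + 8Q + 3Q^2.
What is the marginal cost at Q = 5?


MC = dTC/dQ = 8 + 2*3*Q
At Q = 5:
MC = 8 + 6*5
MC = 8 + 30 = 38

38


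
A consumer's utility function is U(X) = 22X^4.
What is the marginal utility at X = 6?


MU = dU/dX = 22*4*X^(4-1)
MU = 88*X^3
At X = 6:
MU = 88 * 6^3
MU = 88 * 216 = 19008

19008


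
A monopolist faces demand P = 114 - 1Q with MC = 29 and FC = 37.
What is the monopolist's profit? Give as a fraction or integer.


MR = MC: 114 - 2Q = 29
Q* = 85/2
P* = 114 - 1*85/2 = 143/2
Profit = (P* - MC)*Q* - FC
= (143/2 - 29)*85/2 - 37
= 85/2*85/2 - 37
= 7225/4 - 37 = 7077/4

7077/4


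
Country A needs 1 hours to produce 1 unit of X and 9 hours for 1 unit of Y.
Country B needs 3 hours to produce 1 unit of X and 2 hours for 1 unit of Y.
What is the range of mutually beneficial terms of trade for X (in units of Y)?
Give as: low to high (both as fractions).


Opportunity cost of X for Country A = hours_X / hours_Y = 1/9 = 1/9 units of Y
Opportunity cost of X for Country B = hours_X / hours_Y = 3/2 = 3/2 units of Y
Terms of trade must be between the two opportunity costs.
Range: 1/9 to 3/2

1/9 to 3/2


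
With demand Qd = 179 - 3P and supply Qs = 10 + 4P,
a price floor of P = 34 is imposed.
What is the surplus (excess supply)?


At P = 34:
Qd = 179 - 3*34 = 77
Qs = 10 + 4*34 = 146
Surplus = Qs - Qd = 146 - 77 = 69

69


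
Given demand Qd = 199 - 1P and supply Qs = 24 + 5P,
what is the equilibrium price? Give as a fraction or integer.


At equilibrium, Qd = Qs.
199 - 1P = 24 + 5P
199 - 24 = 1P + 5P
175 = 6P
P* = 175/6 = 175/6

175/6


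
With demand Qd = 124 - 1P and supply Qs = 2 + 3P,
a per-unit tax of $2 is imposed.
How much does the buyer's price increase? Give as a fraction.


With a per-unit tax, the buyer's price increase depends on relative slopes.
Supply slope: d = 3, Demand slope: b = 1
Buyer's price increase = d * tax / (b + d)
= 3 * 2 / (1 + 3)
= 6 / 4 = 3/2

3/2


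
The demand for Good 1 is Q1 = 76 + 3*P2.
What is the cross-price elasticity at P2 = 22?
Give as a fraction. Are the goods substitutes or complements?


dQ1/dP2 = 3
At P2 = 22: Q1 = 76 + 3*22 = 142
Exy = (dQ1/dP2)(P2/Q1) = 3 * 22 / 142 = 33/71
Since Exy > 0, the goods are substitutes.

33/71 (substitutes)


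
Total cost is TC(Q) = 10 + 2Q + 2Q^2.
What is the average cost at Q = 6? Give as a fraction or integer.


TC(6) = 10 + 2*6 + 2*6^2
TC(6) = 10 + 12 + 72 = 94
AC = TC/Q = 94/6 = 47/3

47/3


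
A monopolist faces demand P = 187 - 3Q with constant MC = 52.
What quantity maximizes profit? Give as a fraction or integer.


TR = P*Q = (187 - 3Q)Q = 187Q - 3Q^2
MR = dTR/dQ = 187 - 6Q
Set MR = MC:
187 - 6Q = 52
135 = 6Q
Q* = 135/6 = 45/2

45/2


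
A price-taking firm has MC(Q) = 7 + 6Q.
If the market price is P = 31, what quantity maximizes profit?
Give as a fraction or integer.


In perfect competition, profit is maximized where P = MC.
31 = 7 + 6Q
24 = 6Q
Q* = 24/6 = 4

4


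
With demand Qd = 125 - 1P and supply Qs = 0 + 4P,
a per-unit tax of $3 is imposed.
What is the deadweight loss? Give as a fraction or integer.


Pre-tax equilibrium quantity: Q* = 100
Post-tax equilibrium quantity: Q_tax = 488/5
Reduction in quantity: Q* - Q_tax = 12/5
DWL = (1/2) * tax * (Q* - Q_tax)
DWL = (1/2) * 3 * 12/5 = 18/5

18/5


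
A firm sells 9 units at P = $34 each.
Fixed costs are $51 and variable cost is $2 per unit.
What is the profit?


Total Revenue = P * Q = 34 * 9 = $306
Total Cost = FC + VC*Q = 51 + 2*9 = $69
Profit = TR - TC = 306 - 69 = $237

$237


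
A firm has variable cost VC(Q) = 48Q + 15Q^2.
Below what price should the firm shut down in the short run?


AVC(Q) = VC(Q)/Q = 48 + 15Q
AVC is increasing in Q, so minimum AVC is at Q -> 0+.
Min AVC = 48
The firm should shut down if P < 48.

48


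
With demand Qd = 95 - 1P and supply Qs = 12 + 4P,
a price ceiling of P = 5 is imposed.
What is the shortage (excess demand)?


At P = 5:
Qd = 95 - 1*5 = 90
Qs = 12 + 4*5 = 32
Shortage = Qd - Qs = 90 - 32 = 58

58


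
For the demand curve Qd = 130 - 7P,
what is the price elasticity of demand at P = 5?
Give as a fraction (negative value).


dQ/dP = -7
At P = 5: Q = 130 - 7*5 = 95
E = (dQ/dP)(P/Q) = (-7)(5/95) = -7/19

-7/19


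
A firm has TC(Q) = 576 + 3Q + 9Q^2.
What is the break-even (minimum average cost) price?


AC(Q) = 576/Q + 3 + 9Q
To minimize: dAC/dQ = -576/Q^2 + 9 = 0
Q^2 = 576/9 = 64
Q* = 8
Min AC = 576/8 + 3 + 9*8
Min AC = 72 + 3 + 72 = 147

147


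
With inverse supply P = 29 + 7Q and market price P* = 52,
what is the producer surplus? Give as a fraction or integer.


Minimum supply price (at Q=0): P_min = 29
Quantity supplied at P* = 52:
Q* = (52 - 29)/7 = 23/7
PS = (1/2) * Q* * (P* - P_min)
PS = (1/2) * 23/7 * (52 - 29)
PS = (1/2) * 23/7 * 23 = 529/14

529/14


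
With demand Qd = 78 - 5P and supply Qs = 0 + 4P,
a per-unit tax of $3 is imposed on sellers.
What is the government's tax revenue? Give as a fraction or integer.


With tax on sellers, new supply: Qs' = 0 + 4(P - 3)
= 4P - 12
New equilibrium quantity:
Q_new = 28
Tax revenue = tax * Q_new = 3 * 28 = 84

84


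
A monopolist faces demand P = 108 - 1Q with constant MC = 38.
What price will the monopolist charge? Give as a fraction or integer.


MR = 108 - 2Q
Set MR = MC: 108 - 2Q = 38
Q* = 35
Substitute into demand:
P* = 108 - 1*35 = 73

73


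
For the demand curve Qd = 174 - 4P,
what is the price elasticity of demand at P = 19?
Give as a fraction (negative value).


dQ/dP = -4
At P = 19: Q = 174 - 4*19 = 98
E = (dQ/dP)(P/Q) = (-4)(19/98) = -38/49

-38/49


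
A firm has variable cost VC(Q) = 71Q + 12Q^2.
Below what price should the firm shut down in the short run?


AVC(Q) = VC(Q)/Q = 71 + 12Q
AVC is increasing in Q, so minimum AVC is at Q -> 0+.
Min AVC = 71
The firm should shut down if P < 71.

71


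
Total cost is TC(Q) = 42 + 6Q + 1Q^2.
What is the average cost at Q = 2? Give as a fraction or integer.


TC(2) = 42 + 6*2 + 1*2^2
TC(2) = 42 + 12 + 4 = 58
AC = TC/Q = 58/2 = 29

29


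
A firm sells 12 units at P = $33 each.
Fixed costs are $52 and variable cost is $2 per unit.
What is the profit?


Total Revenue = P * Q = 33 * 12 = $396
Total Cost = FC + VC*Q = 52 + 2*12 = $76
Profit = TR - TC = 396 - 76 = $320

$320


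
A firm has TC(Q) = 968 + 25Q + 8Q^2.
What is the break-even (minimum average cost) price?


AC(Q) = 968/Q + 25 + 8Q
To minimize: dAC/dQ = -968/Q^2 + 8 = 0
Q^2 = 968/8 = 121
Q* = 11
Min AC = 968/11 + 25 + 8*11
Min AC = 88 + 25 + 88 = 201

201


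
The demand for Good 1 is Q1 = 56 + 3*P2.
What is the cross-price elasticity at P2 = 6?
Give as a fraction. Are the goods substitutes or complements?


dQ1/dP2 = 3
At P2 = 6: Q1 = 56 + 3*6 = 74
Exy = (dQ1/dP2)(P2/Q1) = 3 * 6 / 74 = 9/37
Since Exy > 0, the goods are substitutes.

9/37 (substitutes)


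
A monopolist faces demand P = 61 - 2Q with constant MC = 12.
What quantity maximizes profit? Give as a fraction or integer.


TR = P*Q = (61 - 2Q)Q = 61Q - 2Q^2
MR = dTR/dQ = 61 - 4Q
Set MR = MC:
61 - 4Q = 12
49 = 4Q
Q* = 49/4 = 49/4

49/4


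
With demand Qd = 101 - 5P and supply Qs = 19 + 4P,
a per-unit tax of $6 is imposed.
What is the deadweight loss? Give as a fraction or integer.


Pre-tax equilibrium quantity: Q* = 499/9
Post-tax equilibrium quantity: Q_tax = 379/9
Reduction in quantity: Q* - Q_tax = 40/3
DWL = (1/2) * tax * (Q* - Q_tax)
DWL = (1/2) * 6 * 40/3 = 40

40


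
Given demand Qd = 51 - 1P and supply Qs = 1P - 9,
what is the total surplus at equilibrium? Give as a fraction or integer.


Find equilibrium: 51 - 1P = 1P - 9
51 + 9 = 2P
P* = 60/2 = 30
Q* = 1*30 - 9 = 21
Inverse demand: P = 51 - Q/1, so P_max = 51
Inverse supply: P = 9 + Q/1, so P_min = 9
CS = (1/2) * 21 * (51 - 30) = 441/2
PS = (1/2) * 21 * (30 - 9) = 441/2
TS = CS + PS = 441/2 + 441/2 = 441

441


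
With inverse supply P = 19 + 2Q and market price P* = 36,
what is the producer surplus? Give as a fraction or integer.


Minimum supply price (at Q=0): P_min = 19
Quantity supplied at P* = 36:
Q* = (36 - 19)/2 = 17/2
PS = (1/2) * Q* * (P* - P_min)
PS = (1/2) * 17/2 * (36 - 19)
PS = (1/2) * 17/2 * 17 = 289/4

289/4


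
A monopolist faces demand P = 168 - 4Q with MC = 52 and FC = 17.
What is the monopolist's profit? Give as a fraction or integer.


MR = MC: 168 - 8Q = 52
Q* = 29/2
P* = 168 - 4*29/2 = 110
Profit = (P* - MC)*Q* - FC
= (110 - 52)*29/2 - 17
= 58*29/2 - 17
= 841 - 17 = 824

824


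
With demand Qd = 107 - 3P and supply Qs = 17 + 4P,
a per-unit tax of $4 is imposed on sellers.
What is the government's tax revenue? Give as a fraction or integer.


With tax on sellers, new supply: Qs' = 17 + 4(P - 4)
= 1 + 4P
New equilibrium quantity:
Q_new = 431/7
Tax revenue = tax * Q_new = 4 * 431/7 = 1724/7

1724/7


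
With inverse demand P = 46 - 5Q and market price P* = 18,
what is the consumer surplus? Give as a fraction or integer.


Maximum willingness to pay (at Q=0): P_max = 46
Quantity demanded at P* = 18:
Q* = (46 - 18)/5 = 28/5
CS = (1/2) * Q* * (P_max - P*)
CS = (1/2) * 28/5 * (46 - 18)
CS = (1/2) * 28/5 * 28 = 392/5

392/5


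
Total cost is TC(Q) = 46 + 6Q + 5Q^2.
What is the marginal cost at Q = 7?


MC = dTC/dQ = 6 + 2*5*Q
At Q = 7:
MC = 6 + 10*7
MC = 6 + 70 = 76

76


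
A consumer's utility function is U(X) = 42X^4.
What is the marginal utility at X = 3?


MU = dU/dX = 42*4*X^(4-1)
MU = 168*X^3
At X = 3:
MU = 168 * 3^3
MU = 168 * 27 = 4536

4536


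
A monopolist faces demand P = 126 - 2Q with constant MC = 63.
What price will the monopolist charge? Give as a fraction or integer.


MR = 126 - 4Q
Set MR = MC: 126 - 4Q = 63
Q* = 63/4
Substitute into demand:
P* = 126 - 2*63/4 = 189/2

189/2


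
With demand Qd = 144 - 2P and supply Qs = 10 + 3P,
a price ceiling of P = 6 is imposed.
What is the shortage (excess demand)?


At P = 6:
Qd = 144 - 2*6 = 132
Qs = 10 + 3*6 = 28
Shortage = Qd - Qs = 132 - 28 = 104

104


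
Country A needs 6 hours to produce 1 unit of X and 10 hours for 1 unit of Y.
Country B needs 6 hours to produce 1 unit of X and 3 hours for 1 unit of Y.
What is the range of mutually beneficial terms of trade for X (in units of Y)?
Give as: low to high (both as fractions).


Opportunity cost of X for Country A = hours_X / hours_Y = 6/10 = 3/5 units of Y
Opportunity cost of X for Country B = hours_X / hours_Y = 6/3 = 2 units of Y
Terms of trade must be between the two opportunity costs.
Range: 3/5 to 2

3/5 to 2


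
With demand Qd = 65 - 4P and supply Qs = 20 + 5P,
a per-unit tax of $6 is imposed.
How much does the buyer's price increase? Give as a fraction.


With a per-unit tax, the buyer's price increase depends on relative slopes.
Supply slope: d = 5, Demand slope: b = 4
Buyer's price increase = d * tax / (b + d)
= 5 * 6 / (4 + 5)
= 30 / 9 = 10/3

10/3


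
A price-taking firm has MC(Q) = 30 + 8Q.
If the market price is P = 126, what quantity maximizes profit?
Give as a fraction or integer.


In perfect competition, profit is maximized where P = MC.
126 = 30 + 8Q
96 = 8Q
Q* = 96/8 = 12

12


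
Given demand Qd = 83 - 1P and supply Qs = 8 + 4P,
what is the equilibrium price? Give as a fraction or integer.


At equilibrium, Qd = Qs.
83 - 1P = 8 + 4P
83 - 8 = 1P + 4P
75 = 5P
P* = 75/5 = 15

15


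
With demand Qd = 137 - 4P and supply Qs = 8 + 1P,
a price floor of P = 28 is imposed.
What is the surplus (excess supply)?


At P = 28:
Qd = 137 - 4*28 = 25
Qs = 8 + 1*28 = 36
Surplus = Qs - Qd = 36 - 25 = 11

11


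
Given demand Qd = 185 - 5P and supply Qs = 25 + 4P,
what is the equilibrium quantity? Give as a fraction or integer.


First find equilibrium price:
185 - 5P = 25 + 4P
P* = 160/9 = 160/9
Then substitute into demand:
Q* = 185 - 5 * 160/9 = 865/9

865/9


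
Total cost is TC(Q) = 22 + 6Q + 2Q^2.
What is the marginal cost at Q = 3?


MC = dTC/dQ = 6 + 2*2*Q
At Q = 3:
MC = 6 + 4*3
MC = 6 + 12 = 18

18
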